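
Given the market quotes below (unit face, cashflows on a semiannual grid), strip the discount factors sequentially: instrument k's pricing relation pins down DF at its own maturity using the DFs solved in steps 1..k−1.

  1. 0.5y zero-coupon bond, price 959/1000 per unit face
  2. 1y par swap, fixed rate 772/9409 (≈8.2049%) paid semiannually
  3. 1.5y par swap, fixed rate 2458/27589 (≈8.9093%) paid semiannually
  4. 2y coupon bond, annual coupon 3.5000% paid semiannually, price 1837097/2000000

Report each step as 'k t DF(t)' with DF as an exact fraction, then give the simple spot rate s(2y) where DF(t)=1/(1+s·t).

1 1/2 959/1000
2 1 2307/2500
3 3/2 8771/10000
4 2 8553/10000
s(2y) = (1/(8553/10000) − 1)/(2) = 1447/17106 ≈ 8.4590%

step 1 [0.5y] zero: DF = P = 959/1000 ≈ 0.959000
step 2 [1y] swap r/2=386/9409: DF=(1 − 386/9409·(0.959000))/(1+386/9409) = 2307/2500 ≈ 0.922800
step 3 [1.5y] swap r/2=1229/27589: DF=(1 − 1229/27589·(0.959000+0.922800))/(1+1229/27589) = 8771/10000 ≈ 0.877100
step 4 [2y] bond c/2=7/400: DF=(1837097/2000000 − 7/400·(0.959000+0.922800+0.877100))/(1+7/400) = 8553/10000 ≈ 0.855300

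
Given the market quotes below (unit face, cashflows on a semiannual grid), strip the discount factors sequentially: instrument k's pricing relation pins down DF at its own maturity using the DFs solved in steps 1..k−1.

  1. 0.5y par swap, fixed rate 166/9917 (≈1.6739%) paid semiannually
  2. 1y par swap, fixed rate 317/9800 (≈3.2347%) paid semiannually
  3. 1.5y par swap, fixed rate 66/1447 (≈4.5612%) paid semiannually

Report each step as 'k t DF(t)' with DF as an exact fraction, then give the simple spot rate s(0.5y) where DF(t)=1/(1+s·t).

step 1 [0.5y] swap r/2=83/9917: DF=(1 − 83/9917·(0))/(1+83/9917) = 9917/10000 ≈ 0.991700
step 2 [1y] swap r/2=317/19600: DF=(1 − 317/19600·(0.991700))/(1+317/19600) = 9683/10000 ≈ 0.968300
step 3 [1.5y] swap r/2=33/1447: DF=(1 − 33/1447·(0.991700+0.968300))/(1+33/1447) = 467/500 ≈ 0.934000

1 1/2 9917/10000
2 1 9683/10000
3 3/2 467/500
s(0.5y) = (1/(9917/10000) − 1)/(1/2) = 166/9917 ≈ 1.6739%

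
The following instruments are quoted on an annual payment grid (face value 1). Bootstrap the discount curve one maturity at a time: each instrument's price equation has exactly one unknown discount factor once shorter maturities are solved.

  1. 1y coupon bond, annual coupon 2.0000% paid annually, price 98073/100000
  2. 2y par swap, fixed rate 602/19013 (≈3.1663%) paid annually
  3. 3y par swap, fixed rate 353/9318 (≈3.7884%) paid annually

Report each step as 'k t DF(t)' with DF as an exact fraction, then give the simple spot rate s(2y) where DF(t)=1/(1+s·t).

1 1 1923/2000
2 2 4699/5000
3 3 8941/10000
s(2y) = (1/(4699/5000) − 1)/(2) = 301/9398 ≈ 3.2028%

step 1 [1y] bond c/1=1/50: DF=(98073/100000 − 1/50·(0))/(1+1/50) = 1923/2000 ≈ 0.961500
step 2 [2y] swap r/1=602/19013: DF=(1 − 602/19013·(0.961500))/(1+602/19013) = 4699/5000 ≈ 0.939800
step 3 [3y] swap r/1=353/9318: DF=(1 − 353/9318·(0.961500+0.939800))/(1+353/9318) = 8941/10000 ≈ 0.894100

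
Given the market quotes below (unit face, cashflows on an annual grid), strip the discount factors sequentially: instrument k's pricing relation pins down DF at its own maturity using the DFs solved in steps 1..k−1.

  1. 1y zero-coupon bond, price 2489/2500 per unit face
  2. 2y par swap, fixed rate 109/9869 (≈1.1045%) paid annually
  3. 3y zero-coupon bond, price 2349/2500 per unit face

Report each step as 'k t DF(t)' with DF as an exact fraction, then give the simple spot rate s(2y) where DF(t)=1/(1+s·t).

1 1 2489/2500
2 2 4891/5000
3 3 2349/2500
s(2y) = (1/(4891/5000) − 1)/(2) = 109/9782 ≈ 1.1143%

step 1 [1y] zero: DF = P = 2489/2500 ≈ 0.995600
step 2 [2y] swap r/1=109/9869: DF=(1 − 109/9869·(0.995600))/(1+109/9869) = 4891/5000 ≈ 0.978200
step 3 [3y] zero: DF = P = 2349/2500 ≈ 0.939600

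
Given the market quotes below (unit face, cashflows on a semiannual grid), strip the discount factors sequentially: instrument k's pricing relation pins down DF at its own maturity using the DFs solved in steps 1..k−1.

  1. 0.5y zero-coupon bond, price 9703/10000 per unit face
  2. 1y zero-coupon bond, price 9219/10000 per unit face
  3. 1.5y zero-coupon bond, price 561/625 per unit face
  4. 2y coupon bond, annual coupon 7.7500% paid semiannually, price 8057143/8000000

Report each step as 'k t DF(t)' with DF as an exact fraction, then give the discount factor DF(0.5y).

step 1 [0.5y] zero: DF = P = 9703/10000 ≈ 0.970300
step 2 [1y] zero: DF = P = 9219/10000 ≈ 0.921900
step 3 [1.5y] zero: DF = P = 561/625 ≈ 0.897600
step 4 [2y] bond c/2=31/800: DF=(8057143/8000000 − 31/800·(0.970300+0.921900+0.897600))/(1+31/800) = 1731/2000 ≈ 0.865500

1 1/2 9703/10000
2 1 9219/10000
3 3/2 561/625
4 2 1731/2000
DF(0.5y) = 9703/10000 ≈ 0.970300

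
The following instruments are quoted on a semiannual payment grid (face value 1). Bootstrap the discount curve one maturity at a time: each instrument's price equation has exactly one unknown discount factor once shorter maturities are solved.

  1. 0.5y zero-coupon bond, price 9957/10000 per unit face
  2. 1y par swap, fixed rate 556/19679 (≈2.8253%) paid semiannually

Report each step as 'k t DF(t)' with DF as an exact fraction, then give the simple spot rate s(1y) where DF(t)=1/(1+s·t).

step 1 [0.5y] zero: DF = P = 9957/10000 ≈ 0.995700
step 2 [1y] swap r/2=278/19679: DF=(1 − 278/19679·(0.995700))/(1+278/19679) = 4861/5000 ≈ 0.972200

1 1/2 9957/10000
2 1 4861/5000
s(1y) = (1/(4861/5000) − 1)/(1) = 139/4861 ≈ 2.8595%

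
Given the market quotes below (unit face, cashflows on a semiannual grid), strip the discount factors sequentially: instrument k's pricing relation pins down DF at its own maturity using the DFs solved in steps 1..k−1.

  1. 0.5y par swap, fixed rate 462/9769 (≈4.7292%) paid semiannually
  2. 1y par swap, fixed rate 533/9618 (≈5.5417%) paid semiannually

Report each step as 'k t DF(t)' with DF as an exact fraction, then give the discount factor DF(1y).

step 1 [0.5y] swap r/2=231/9769: DF=(1 − 231/9769·(0))/(1+231/9769) = 9769/10000 ≈ 0.976900
step 2 [1y] swap r/2=533/19236: DF=(1 − 533/19236·(0.976900))/(1+533/19236) = 9467/10000 ≈ 0.946700

1 1/2 9769/10000
2 1 9467/10000
DF(1y) = 9467/10000 ≈ 0.946700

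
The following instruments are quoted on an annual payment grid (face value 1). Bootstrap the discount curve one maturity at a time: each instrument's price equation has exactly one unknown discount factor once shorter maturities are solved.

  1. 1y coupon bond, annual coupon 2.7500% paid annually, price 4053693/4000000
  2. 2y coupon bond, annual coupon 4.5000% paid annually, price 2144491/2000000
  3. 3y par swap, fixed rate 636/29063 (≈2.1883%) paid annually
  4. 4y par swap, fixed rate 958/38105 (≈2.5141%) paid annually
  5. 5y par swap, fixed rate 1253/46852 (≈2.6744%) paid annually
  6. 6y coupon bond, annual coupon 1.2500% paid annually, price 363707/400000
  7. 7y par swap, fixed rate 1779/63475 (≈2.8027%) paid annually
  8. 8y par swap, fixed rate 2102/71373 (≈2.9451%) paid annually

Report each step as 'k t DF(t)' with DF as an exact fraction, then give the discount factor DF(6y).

step 1 [1y] bond c/1=11/400: DF=(4053693/4000000 − 11/400·(0))/(1+11/400) = 9863/10000 ≈ 0.986300
step 2 [2y] bond c/1=9/200: DF=(2144491/2000000 − 9/200·(0.986300))/(1+9/200) = 2459/2500 ≈ 0.983600
step 3 [3y] swap r/1=636/29063: DF=(1 − 636/29063·(0.986300+0.983600))/(1+636/29063) = 2341/2500 ≈ 0.936400
step 4 [4y] swap r/1=958/38105: DF=(1 − 958/38105·(0.986300+0.983600+0.936400))/(1+958/38105) = 4521/5000 ≈ 0.904200
step 5 [5y] swap r/1=1253/46852: DF=(1 − 1253/46852·(0.986300+0.983600+0.936400+0.904200))/(1+1253/46852) = 8747/10000 ≈ 0.874700
step 6 [6y] bond c/1=1/80: DF=(363707/400000 − 1/80·(0.986300+0.983600+0.936400+0.904200+0.874700))/(1+1/80) = 4201/5000 ≈ 0.840200
step 7 [7y] swap r/1=1779/63475: DF=(1 − 1779/63475·(0.986300+0.983600+0.936400+0.904200+0.874700+0.840200))/(1+1779/63475) = 8221/10000 ≈ 0.822100
step 8 [8y] swap r/1=2102/71373: DF=(1 − 2102/71373·(0.986300+0.983600+0.936400+0.904200+0.874700+0.840200+0.822100))/(1+2102/71373) = 3949/5000 ≈ 0.789800

1 1 9863/10000
2 2 2459/2500
3 3 2341/2500
4 4 4521/5000
5 5 8747/10000
6 6 4201/5000
7 7 8221/10000
8 8 3949/5000
DF(6y) = 4201/5000 ≈ 0.840200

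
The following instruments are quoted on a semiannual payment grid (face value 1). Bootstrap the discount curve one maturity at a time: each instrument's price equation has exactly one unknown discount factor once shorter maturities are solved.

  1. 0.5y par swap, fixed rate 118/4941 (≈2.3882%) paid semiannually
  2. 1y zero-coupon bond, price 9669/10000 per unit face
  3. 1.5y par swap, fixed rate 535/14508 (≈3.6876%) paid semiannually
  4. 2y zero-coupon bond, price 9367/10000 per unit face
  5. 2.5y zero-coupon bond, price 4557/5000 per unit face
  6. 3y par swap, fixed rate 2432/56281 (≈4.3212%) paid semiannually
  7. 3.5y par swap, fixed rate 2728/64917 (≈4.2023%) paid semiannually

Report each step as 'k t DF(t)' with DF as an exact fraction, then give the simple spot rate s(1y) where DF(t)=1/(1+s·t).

1 1/2 4941/5000
2 1 9669/10000
3 3/2 1893/2000
4 2 9367/10000
5 5/2 4557/5000
6 3 549/625
7 7/2 2159/2500
s(1y) = (1/(9669/10000) − 1)/(1) = 331/9669 ≈ 3.4233%

step 1 [0.5y] swap r/2=59/4941: DF=(1 − 59/4941·(0))/(1+59/4941) = 4941/5000 ≈ 0.988200
step 2 [1y] zero: DF = P = 9669/10000 ≈ 0.966900
step 3 [1.5y] swap r/2=535/29016: DF=(1 − 535/29016·(0.988200+0.966900))/(1+535/29016) = 1893/2000 ≈ 0.946500
step 4 [2y] zero: DF = P = 9367/10000 ≈ 0.936700
step 5 [2.5y] zero: DF = P = 4557/5000 ≈ 0.911400
step 6 [3y] swap r/2=1216/56281: DF=(1 − 1216/56281·(0.988200+0.966900+0.946500+0.936700+0.911400))/(1+1216/56281) = 549/625 ≈ 0.878400
step 7 [3.5y] swap r/2=1364/64917: DF=(1 − 1364/64917·(0.988200+0.966900+0.946500+0.936700+0.911400+0.878400))/(1+1364/64917) = 2159/2500 ≈ 0.863600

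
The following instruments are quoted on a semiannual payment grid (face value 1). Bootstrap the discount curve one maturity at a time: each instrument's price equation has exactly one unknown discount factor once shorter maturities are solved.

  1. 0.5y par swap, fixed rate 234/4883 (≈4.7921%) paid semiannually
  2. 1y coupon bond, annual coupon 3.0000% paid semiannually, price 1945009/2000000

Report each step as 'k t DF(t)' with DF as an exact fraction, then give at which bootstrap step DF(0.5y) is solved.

1 1/2 4883/5000
2 1 9437/10000
DF(0.5y) is solved at step 1

step 1 [0.5y] swap r/2=117/4883: DF=(1 − 117/4883·(0))/(1+117/4883) = 4883/5000 ≈ 0.976600
step 2 [1y] bond c/2=3/200: DF=(1945009/2000000 − 3/200·(0.976600))/(1+3/200) = 9437/10000 ≈ 0.943700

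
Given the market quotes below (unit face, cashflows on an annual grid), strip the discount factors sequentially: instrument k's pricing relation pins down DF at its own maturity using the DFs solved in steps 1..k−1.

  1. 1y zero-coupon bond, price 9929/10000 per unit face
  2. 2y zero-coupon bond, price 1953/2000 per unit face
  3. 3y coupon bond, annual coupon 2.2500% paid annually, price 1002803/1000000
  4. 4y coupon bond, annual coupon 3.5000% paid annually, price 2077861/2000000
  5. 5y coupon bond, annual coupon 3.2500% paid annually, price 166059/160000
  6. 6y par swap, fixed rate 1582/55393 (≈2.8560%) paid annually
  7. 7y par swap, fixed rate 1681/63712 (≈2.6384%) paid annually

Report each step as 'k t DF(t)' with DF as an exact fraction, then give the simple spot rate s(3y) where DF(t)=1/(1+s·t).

1 1 9929/10000
2 2 1953/2000
3 3 4687/5000
4 4 1811/2000
5 5 2213/2500
6 6 4209/5000
7 7 8319/10000
s(3y) = (1/(4687/5000) − 1)/(3) = 313/14061 ≈ 2.2260%

step 1 [1y] zero: DF = P = 9929/10000 ≈ 0.992900
step 2 [2y] zero: DF = P = 1953/2000 ≈ 0.976500
step 3 [3y] bond c/1=9/400: DF=(1002803/1000000 − 9/400·(0.992900+0.976500))/(1+9/400) = 4687/5000 ≈ 0.937400
step 4 [4y] bond c/1=7/200: DF=(2077861/2000000 − 7/200·(0.992900+0.976500+0.937400))/(1+7/200) = 1811/2000 ≈ 0.905500
step 5 [5y] bond c/1=13/400: DF=(166059/160000 − 13/400·(0.992900+0.976500+0.937400+0.905500))/(1+13/400) = 2213/2500 ≈ 0.885200
step 6 [6y] swap r/1=1582/55393: DF=(1 − 1582/55393·(0.992900+0.976500+0.937400+0.905500+0.885200))/(1+1582/55393) = 4209/5000 ≈ 0.841800
step 7 [7y] swap r/1=1681/63712: DF=(1 − 1681/63712·(0.992900+0.976500+0.937400+0.905500+0.885200+0.841800))/(1+1681/63712) = 8319/10000 ≈ 0.831900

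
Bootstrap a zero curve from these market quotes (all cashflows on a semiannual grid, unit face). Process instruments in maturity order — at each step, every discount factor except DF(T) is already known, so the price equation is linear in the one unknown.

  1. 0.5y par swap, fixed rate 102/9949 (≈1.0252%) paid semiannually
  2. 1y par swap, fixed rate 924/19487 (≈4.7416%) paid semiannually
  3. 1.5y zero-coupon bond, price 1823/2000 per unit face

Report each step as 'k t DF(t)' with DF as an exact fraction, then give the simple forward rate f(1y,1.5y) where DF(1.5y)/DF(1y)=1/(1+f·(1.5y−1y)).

step 1 [0.5y] swap r/2=51/9949: DF=(1 − 51/9949·(0))/(1+51/9949) = 9949/10000 ≈ 0.994900
step 2 [1y] swap r/2=462/19487: DF=(1 − 462/19487·(0.994900))/(1+462/19487) = 4769/5000 ≈ 0.953800
step 3 [1.5y] zero: DF = P = 1823/2000 ≈ 0.911500

1 1/2 9949/10000
2 1 4769/5000
3 3/2 1823/2000
f(1y,1.5y) = ((4769/5000)/(1823/2000) − 1)/(1/2) = 846/9115 ≈ 9.2814%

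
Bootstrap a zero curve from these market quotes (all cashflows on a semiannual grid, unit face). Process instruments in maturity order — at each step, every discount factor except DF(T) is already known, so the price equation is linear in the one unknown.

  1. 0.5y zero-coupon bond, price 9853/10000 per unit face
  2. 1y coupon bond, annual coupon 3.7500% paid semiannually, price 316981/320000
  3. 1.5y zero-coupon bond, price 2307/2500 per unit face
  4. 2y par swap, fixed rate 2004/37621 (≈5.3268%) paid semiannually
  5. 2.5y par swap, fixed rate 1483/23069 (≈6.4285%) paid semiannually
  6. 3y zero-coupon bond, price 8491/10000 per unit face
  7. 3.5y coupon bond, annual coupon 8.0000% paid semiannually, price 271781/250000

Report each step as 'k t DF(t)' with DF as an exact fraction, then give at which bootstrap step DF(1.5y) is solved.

step 1 [0.5y] zero: DF = P = 9853/10000 ≈ 0.985300
step 2 [1y] bond c/2=3/160: DF=(316981/320000 − 3/160·(0.985300))/(1+3/160) = 4771/5000 ≈ 0.954200
step 3 [1.5y] zero: DF = P = 2307/2500 ≈ 0.922800
step 4 [2y] swap r/2=1002/37621: DF=(1 − 1002/37621·(0.985300+0.954200+0.922800))/(1+1002/37621) = 4499/5000 ≈ 0.899800
step 5 [2.5y] swap r/2=1483/46138: DF=(1 − 1483/46138·(0.985300+0.954200+0.922800+0.899800))/(1+1483/46138) = 8517/10000 ≈ 0.851700
step 6 [3y] zero: DF = P = 8491/10000 ≈ 0.849100
step 7 [3.5y] bond c/2=1/25: DF=(271781/250000 − 1/25·(0.985300+0.954200+0.922800+0.899800+0.851700+0.849100))/(1+1/25) = 522/625 ≈ 0.835200

1 1/2 9853/10000
2 1 4771/5000
3 3/2 2307/2500
4 2 4499/5000
5 5/2 8517/10000
6 3 8491/10000
7 7/2 522/625
DF(1.5y) is solved at step 3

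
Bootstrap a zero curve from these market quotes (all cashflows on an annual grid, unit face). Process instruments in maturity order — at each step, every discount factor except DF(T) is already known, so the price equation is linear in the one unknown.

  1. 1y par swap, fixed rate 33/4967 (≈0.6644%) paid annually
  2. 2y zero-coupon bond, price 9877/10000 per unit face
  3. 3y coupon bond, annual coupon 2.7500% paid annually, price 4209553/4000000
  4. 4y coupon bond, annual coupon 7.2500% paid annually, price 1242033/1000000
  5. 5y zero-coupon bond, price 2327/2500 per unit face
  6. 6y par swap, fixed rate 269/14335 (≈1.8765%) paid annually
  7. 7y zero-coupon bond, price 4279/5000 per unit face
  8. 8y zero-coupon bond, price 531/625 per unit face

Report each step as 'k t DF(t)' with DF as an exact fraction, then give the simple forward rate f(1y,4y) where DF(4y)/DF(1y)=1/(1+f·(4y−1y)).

1 1 4967/5000
2 2 9877/10000
3 3 607/625
4 4 1917/2000
5 5 2327/2500
6 6 2231/2500
7 7 4279/5000
8 8 531/625
f(1y,4y) = ((4967/5000)/(1917/2000) − 1)/(3) = 349/28755 ≈ 1.2137%

step 1 [1y] swap r/1=33/4967: DF=(1 − 33/4967·(0))/(1+33/4967) = 4967/5000 ≈ 0.993400
step 2 [2y] zero: DF = P = 9877/10000 ≈ 0.987700
step 3 [3y] bond c/1=11/400: DF=(4209553/4000000 − 11/400·(0.993400+0.987700))/(1+11/400) = 607/625 ≈ 0.971200
step 4 [4y] bond c/1=29/400: DF=(1242033/1000000 − 29/400·(0.993400+0.987700+0.971200))/(1+29/400) = 1917/2000 ≈ 0.958500
step 5 [5y] zero: DF = P = 2327/2500 ≈ 0.930800
step 6 [6y] swap r/1=269/14335: DF=(1 − 269/14335·(0.993400+0.987700+0.971200+0.958500+0.930800))/(1+269/14335) = 2231/2500 ≈ 0.892400
step 7 [7y] zero: DF = P = 4279/5000 ≈ 0.855800
step 8 [8y] zero: DF = P = 531/625 ≈ 0.849600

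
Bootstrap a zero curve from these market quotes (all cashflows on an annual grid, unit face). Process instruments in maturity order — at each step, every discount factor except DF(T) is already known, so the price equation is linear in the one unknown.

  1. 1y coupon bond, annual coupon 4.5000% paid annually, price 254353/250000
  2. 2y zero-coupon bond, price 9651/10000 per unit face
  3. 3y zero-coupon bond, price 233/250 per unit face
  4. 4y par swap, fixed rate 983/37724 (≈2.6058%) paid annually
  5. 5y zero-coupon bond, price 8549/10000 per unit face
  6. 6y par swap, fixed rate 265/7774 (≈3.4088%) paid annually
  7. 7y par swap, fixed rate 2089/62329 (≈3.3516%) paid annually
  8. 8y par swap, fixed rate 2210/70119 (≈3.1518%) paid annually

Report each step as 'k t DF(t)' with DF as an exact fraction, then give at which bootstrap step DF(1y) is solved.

step 1 [1y] bond c/1=9/200: DF=(254353/250000 − 9/200·(0))/(1+9/200) = 1217/1250 ≈ 0.973600
step 2 [2y] zero: DF = P = 9651/10000 ≈ 0.965100
step 3 [3y] zero: DF = P = 233/250 ≈ 0.932000
step 4 [4y] swap r/1=983/37724: DF=(1 − 983/37724·(0.973600+0.965100+0.932000))/(1+983/37724) = 9017/10000 ≈ 0.901700
step 5 [5y] zero: DF = P = 8549/10000 ≈ 0.854900
step 6 [6y] swap r/1=265/7774: DF=(1 − 265/7774·(0.973600+0.965100+0.932000+0.901700+0.854900))/(1+265/7774) = 1629/2000 ≈ 0.814500
step 7 [7y] swap r/1=2089/62329: DF=(1 − 2089/62329·(0.973600+0.965100+0.932000+0.901700+0.854900+0.814500))/(1+2089/62329) = 7911/10000 ≈ 0.791100
step 8 [8y] swap r/1=2210/70119: DF=(1 − 2210/70119·(0.973600+0.965100+0.932000+0.901700+0.854900+0.814500+0.791100))/(1+2210/70119) = 779/1000 ≈ 0.779000

1 1 1217/1250
2 2 9651/10000
3 3 233/250
4 4 9017/10000
5 5 8549/10000
6 6 1629/2000
7 7 7911/10000
8 8 779/1000
DF(1y) is solved at step 1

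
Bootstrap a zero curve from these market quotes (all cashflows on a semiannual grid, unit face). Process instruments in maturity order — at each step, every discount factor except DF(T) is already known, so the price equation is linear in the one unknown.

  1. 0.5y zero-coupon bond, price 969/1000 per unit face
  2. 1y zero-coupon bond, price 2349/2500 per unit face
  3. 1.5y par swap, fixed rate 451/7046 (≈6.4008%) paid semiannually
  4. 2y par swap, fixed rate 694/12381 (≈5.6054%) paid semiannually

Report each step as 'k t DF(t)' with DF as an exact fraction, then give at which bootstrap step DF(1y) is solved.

step 1 [0.5y] zero: DF = P = 969/1000 ≈ 0.969000
step 2 [1y] zero: DF = P = 2349/2500 ≈ 0.939600
step 3 [1.5y] swap r/2=451/14092: DF=(1 − 451/14092·(0.969000+0.939600))/(1+451/14092) = 4549/5000 ≈ 0.909800
step 4 [2y] swap r/2=347/12381: DF=(1 − 347/12381·(0.969000+0.939600+0.909800))/(1+347/12381) = 8959/10000 ≈ 0.895900

1 1/2 969/1000
2 1 2349/2500
3 3/2 4549/5000
4 2 8959/10000
DF(1y) is solved at step 2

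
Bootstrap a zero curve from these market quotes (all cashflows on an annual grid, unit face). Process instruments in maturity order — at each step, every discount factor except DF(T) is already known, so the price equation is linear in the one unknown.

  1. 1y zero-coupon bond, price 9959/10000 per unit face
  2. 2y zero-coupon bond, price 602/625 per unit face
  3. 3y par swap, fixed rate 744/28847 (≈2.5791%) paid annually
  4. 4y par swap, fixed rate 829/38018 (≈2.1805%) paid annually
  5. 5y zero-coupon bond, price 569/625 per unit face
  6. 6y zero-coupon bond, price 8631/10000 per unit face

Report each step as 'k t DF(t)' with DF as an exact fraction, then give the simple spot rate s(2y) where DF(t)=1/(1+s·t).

step 1 [1y] zero: DF = P = 9959/10000 ≈ 0.995900
step 2 [2y] zero: DF = P = 602/625 ≈ 0.963200
step 3 [3y] swap r/1=744/28847: DF=(1 − 744/28847·(0.995900+0.963200))/(1+744/28847) = 1157/1250 ≈ 0.925600
step 4 [4y] swap r/1=829/38018: DF=(1 − 829/38018·(0.995900+0.963200+0.925600))/(1+829/38018) = 9171/10000 ≈ 0.917100
step 5 [5y] zero: DF = P = 569/625 ≈ 0.910400
step 6 [6y] zero: DF = P = 8631/10000 ≈ 0.863100

1 1 9959/10000
2 2 602/625
3 3 1157/1250
4 4 9171/10000
5 5 569/625
6 6 8631/10000
s(2y) = (1/(602/625) − 1)/(2) = 23/1204 ≈ 1.9103%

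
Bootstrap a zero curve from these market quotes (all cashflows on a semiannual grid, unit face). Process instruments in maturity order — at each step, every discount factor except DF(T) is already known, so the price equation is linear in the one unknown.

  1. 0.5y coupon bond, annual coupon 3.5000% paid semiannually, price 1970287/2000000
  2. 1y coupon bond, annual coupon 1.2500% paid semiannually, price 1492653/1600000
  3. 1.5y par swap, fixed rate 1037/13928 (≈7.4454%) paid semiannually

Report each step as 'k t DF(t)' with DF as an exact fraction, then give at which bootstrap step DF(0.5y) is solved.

step 1 [0.5y] bond c/2=7/400: DF=(1970287/2000000 − 7/400·(0))/(1+7/400) = 4841/5000 ≈ 0.968200
step 2 [1y] bond c/2=1/160: DF=(1492653/1600000 − 1/160·(0.968200))/(1+1/160) = 9211/10000 ≈ 0.921100
step 3 [1.5y] swap r/2=1037/27856: DF=(1 − 1037/27856·(0.968200+0.921100))/(1+1037/27856) = 8963/10000 ≈ 0.896300

1 1/2 4841/5000
2 1 9211/10000
3 3/2 8963/10000
DF(0.5y) is solved at step 1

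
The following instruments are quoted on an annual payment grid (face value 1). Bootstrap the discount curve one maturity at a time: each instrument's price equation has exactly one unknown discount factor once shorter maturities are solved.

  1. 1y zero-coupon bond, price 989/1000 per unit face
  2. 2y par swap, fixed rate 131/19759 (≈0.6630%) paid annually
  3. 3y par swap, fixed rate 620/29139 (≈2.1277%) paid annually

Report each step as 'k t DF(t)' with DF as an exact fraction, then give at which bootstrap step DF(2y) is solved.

1 1 989/1000
2 2 9869/10000
3 3 469/500
DF(2y) is solved at step 2

step 1 [1y] zero: DF = P = 989/1000 ≈ 0.989000
step 2 [2y] swap r/1=131/19759: DF=(1 − 131/19759·(0.989000))/(1+131/19759) = 9869/10000 ≈ 0.986900
step 3 [3y] swap r/1=620/29139: DF=(1 − 620/29139·(0.989000+0.986900))/(1+620/29139) = 469/500 ≈ 0.938000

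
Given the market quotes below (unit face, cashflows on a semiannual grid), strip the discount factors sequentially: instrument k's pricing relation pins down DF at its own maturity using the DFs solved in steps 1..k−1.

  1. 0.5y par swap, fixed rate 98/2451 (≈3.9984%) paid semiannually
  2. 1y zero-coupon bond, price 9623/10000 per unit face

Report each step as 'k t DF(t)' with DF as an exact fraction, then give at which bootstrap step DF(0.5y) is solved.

1 1/2 2451/2500
2 1 9623/10000
DF(0.5y) is solved at step 1

step 1 [0.5y] swap r/2=49/2451: DF=(1 − 49/2451·(0))/(1+49/2451) = 2451/2500 ≈ 0.980400
step 2 [1y] zero: DF = P = 9623/10000 ≈ 0.962300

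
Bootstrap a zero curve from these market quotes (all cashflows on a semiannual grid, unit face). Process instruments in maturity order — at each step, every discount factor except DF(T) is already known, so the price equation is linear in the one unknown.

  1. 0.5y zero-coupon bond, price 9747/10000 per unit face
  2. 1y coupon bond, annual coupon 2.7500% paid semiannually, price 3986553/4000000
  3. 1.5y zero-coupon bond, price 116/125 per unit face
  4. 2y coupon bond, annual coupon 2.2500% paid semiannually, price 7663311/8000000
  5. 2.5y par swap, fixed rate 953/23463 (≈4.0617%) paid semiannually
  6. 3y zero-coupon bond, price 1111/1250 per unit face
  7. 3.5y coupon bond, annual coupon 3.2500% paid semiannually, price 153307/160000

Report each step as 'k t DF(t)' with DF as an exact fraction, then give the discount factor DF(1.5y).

1 1/2 9747/10000
2 1 9699/10000
3 3/2 116/125
4 2 9153/10000
5 5/2 9047/10000
6 3 1111/1250
7 7/2 1067/1250
DF(1.5y) = 116/125 ≈ 0.928000

step 1 [0.5y] zero: DF = P = 9747/10000 ≈ 0.974700
step 2 [1y] bond c/2=11/800: DF=(3986553/4000000 − 11/800·(0.974700))/(1+11/800) = 9699/10000 ≈ 0.969900
step 3 [1.5y] zero: DF = P = 116/125 ≈ 0.928000
step 4 [2y] bond c/2=9/800: DF=(7663311/8000000 − 9/800·(0.974700+0.969900+0.928000))/(1+9/800) = 9153/10000 ≈ 0.915300
step 5 [2.5y] swap r/2=953/46926: DF=(1 − 953/46926·(0.974700+0.969900+0.928000+0.915300))/(1+953/46926) = 9047/10000 ≈ 0.904700
step 6 [3y] zero: DF = P = 1111/1250 ≈ 0.888800
step 7 [3.5y] bond c/2=13/800: DF=(153307/160000 − 13/800·(0.974700+0.969900+0.928000+0.915300+0.904700+0.888800))/(1+13/800) = 1067/1250 ≈ 0.853600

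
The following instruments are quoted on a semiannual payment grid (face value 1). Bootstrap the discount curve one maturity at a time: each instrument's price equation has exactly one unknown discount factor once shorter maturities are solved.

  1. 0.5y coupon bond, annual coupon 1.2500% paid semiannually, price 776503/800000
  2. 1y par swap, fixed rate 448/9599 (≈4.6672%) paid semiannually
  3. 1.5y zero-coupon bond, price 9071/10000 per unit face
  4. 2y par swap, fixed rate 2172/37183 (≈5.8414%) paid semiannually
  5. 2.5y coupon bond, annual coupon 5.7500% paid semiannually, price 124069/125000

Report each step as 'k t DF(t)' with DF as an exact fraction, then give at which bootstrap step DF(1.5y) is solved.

step 1 [0.5y] bond c/2=1/160: DF=(776503/800000 − 1/160·(0))/(1+1/160) = 4823/5000 ≈ 0.964600
step 2 [1y] swap r/2=224/9599: DF=(1 − 224/9599·(0.964600))/(1+224/9599) = 597/625 ≈ 0.955200
step 3 [1.5y] zero: DF = P = 9071/10000 ≈ 0.907100
step 4 [2y] swap r/2=1086/37183: DF=(1 − 1086/37183·(0.964600+0.955200+0.907100))/(1+1086/37183) = 4457/5000 ≈ 0.891400
step 5 [2.5y] bond c/2=23/800: DF=(124069/125000 − 23/800·(0.964600+0.955200+0.907100+0.891400))/(1+23/800) = 8609/10000 ≈ 0.860900

1 1/2 4823/5000
2 1 597/625
3 3/2 9071/10000
4 2 4457/5000
5 5/2 8609/10000
DF(1.5y) is solved at step 3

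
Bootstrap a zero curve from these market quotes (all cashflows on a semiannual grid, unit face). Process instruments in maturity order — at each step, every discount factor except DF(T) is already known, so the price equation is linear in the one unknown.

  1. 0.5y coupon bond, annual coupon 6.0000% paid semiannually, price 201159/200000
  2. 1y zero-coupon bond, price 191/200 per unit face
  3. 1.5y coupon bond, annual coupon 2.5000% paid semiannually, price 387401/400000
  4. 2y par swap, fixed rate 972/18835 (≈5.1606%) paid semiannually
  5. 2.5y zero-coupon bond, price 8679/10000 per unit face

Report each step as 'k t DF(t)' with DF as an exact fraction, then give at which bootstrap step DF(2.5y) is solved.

1 1/2 1953/2000
2 1 191/200
3 3/2 9327/10000
4 2 2257/2500
5 5/2 8679/10000
DF(2.5y) is solved at step 5

step 1 [0.5y] bond c/2=3/100: DF=(201159/200000 − 3/100·(0))/(1+3/100) = 1953/2000 ≈ 0.976500
step 2 [1y] zero: DF = P = 191/200 ≈ 0.955000
step 3 [1.5y] bond c/2=1/80: DF=(387401/400000 − 1/80·(0.976500+0.955000))/(1+1/80) = 9327/10000 ≈ 0.932700
step 4 [2y] swap r/2=486/18835: DF=(1 − 486/18835·(0.976500+0.955000+0.932700))/(1+486/18835) = 2257/2500 ≈ 0.902800
step 5 [2.5y] zero: DF = P = 8679/10000 ≈ 0.867900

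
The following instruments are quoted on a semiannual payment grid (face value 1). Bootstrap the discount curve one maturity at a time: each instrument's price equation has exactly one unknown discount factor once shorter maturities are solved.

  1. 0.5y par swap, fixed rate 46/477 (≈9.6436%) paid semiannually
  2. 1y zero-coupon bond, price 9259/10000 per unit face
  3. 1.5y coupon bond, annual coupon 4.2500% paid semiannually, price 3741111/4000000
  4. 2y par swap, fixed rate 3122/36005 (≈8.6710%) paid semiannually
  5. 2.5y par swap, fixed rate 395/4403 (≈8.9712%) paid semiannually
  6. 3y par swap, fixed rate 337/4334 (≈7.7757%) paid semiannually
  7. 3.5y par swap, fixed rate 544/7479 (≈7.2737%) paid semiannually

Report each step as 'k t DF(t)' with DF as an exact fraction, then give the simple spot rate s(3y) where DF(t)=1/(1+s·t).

step 1 [0.5y] swap r/2=23/477: DF=(1 − 23/477·(0))/(1+23/477) = 477/500 ≈ 0.954000
step 2 [1y] zero: DF = P = 9259/10000 ≈ 0.925900
step 3 [1.5y] bond c/2=17/800: DF=(3741111/4000000 − 17/800·(0.954000+0.925900))/(1+17/800) = 8767/10000 ≈ 0.876700
step 4 [2y] swap r/2=1561/36005: DF=(1 − 1561/36005·(0.954000+0.925900+0.876700))/(1+1561/36005) = 8439/10000 ≈ 0.843900
step 5 [2.5y] swap r/2=395/8806: DF=(1 − 395/8806·(0.954000+0.925900+0.876700+0.843900))/(1+395/8806) = 321/400 ≈ 0.802500
step 6 [3y] swap r/2=337/8668: DF=(1 − 337/8668·(0.954000+0.925900+0.876700+0.843900+0.802500))/(1+337/8668) = 3989/5000 ≈ 0.797800
step 7 [3.5y] swap r/2=272/7479: DF=(1 − 272/7479·(0.954000+0.925900+0.876700+0.843900+0.802500+0.797800))/(1+272/7479) = 489/625 ≈ 0.782400

1 1/2 477/500
2 1 9259/10000
3 3/2 8767/10000
4 2 8439/10000
5 5/2 321/400
6 3 3989/5000
7 7/2 489/625
s(3y) = (1/(3989/5000) − 1)/(3) = 337/3989 ≈ 8.4482%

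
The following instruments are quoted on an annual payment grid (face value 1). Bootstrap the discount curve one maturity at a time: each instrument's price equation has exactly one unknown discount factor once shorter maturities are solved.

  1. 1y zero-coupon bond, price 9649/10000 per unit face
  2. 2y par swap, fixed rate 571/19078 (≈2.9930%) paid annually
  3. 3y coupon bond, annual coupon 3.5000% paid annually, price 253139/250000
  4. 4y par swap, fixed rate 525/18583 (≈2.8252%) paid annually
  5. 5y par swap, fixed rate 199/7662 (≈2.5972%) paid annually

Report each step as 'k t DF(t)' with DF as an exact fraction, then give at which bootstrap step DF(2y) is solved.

step 1 [1y] zero: DF = P = 9649/10000 ≈ 0.964900
step 2 [2y] swap r/1=571/19078: DF=(1 − 571/19078·(0.964900))/(1+571/19078) = 9429/10000 ≈ 0.942900
step 3 [3y] bond c/1=7/200: DF=(253139/250000 − 7/200·(0.964900+0.942900))/(1+7/200) = 4569/5000 ≈ 0.913800
step 4 [4y] swap r/1=525/18583: DF=(1 − 525/18583·(0.964900+0.942900+0.913800))/(1+525/18583) = 179/200 ≈ 0.895000
step 5 [5y] swap r/1=199/7662: DF=(1 − 199/7662·(0.964900+0.942900+0.913800+0.895000))/(1+199/7662) = 4403/5000 ≈ 0.880600

1 1 9649/10000
2 2 9429/10000
3 3 4569/5000
4 4 179/200
5 5 4403/5000
DF(2y) is solved at step 2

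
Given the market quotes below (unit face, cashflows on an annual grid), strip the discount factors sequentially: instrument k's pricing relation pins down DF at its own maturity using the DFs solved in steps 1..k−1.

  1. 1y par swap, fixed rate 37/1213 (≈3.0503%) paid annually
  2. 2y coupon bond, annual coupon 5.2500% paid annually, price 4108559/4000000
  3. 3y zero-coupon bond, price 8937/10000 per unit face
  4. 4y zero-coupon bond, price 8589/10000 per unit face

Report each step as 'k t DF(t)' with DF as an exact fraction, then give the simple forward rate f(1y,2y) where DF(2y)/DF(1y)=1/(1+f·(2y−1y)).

step 1 [1y] swap r/1=37/1213: DF=(1 − 37/1213·(0))/(1+37/1213) = 1213/1250 ≈ 0.970400
step 2 [2y] bond c/1=21/400: DF=(4108559/4000000 − 21/400·(0.970400))/(1+21/400) = 371/400 ≈ 0.927500
step 3 [3y] zero: DF = P = 8937/10000 ≈ 0.893700
step 4 [4y] zero: DF = P = 8589/10000 ≈ 0.858900

1 1 1213/1250
2 2 371/400
3 3 8937/10000
4 4 8589/10000
f(1y,2y) = ((1213/1250)/(371/400) − 1)/(1) = 429/9275 ≈ 4.6253%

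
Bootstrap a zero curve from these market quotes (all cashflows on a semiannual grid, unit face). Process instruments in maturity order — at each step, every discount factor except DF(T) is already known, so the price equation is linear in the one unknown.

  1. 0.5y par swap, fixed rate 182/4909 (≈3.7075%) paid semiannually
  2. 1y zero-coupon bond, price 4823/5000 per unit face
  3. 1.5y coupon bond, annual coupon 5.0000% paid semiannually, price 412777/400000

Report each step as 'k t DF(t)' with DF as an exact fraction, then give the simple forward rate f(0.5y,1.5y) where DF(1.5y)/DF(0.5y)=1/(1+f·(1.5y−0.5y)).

step 1 [0.5y] swap r/2=91/4909: DF=(1 − 91/4909·(0))/(1+91/4909) = 4909/5000 ≈ 0.981800
step 2 [1y] zero: DF = P = 4823/5000 ≈ 0.964600
step 3 [1.5y] bond c/2=1/40: DF=(412777/400000 − 1/40·(0.981800+0.964600))/(1+1/40) = 9593/10000 ≈ 0.959300

1 1/2 4909/5000
2 1 4823/5000
3 3/2 9593/10000
f(0.5y,1.5y) = ((4909/5000)/(9593/10000) − 1)/(1) = 225/9593 ≈ 2.3455%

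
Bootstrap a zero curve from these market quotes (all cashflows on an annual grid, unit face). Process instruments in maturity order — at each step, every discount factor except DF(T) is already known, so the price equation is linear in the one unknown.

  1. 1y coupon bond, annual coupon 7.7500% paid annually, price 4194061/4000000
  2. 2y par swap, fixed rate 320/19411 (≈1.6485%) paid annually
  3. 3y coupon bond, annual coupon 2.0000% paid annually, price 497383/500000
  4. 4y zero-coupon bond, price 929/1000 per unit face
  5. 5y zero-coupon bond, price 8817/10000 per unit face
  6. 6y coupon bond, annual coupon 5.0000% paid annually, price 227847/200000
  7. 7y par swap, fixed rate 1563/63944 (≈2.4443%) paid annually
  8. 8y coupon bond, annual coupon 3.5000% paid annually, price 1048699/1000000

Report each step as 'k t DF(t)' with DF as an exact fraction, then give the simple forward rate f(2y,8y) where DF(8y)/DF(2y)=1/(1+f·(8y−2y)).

1 1 9731/10000
2 2 121/125
3 3 2343/2500
4 4 929/1000
5 5 8817/10000
6 6 8617/10000
7 7 8437/10000
8 8 797/1000
f(2y,8y) = ((121/125)/(797/1000) − 1)/(6) = 57/1594 ≈ 3.5759%

step 1 [1y] bond c/1=31/400: DF=(4194061/4000000 − 31/400·(0))/(1+31/400) = 9731/10000 ≈ 0.973100
step 2 [2y] swap r/1=320/19411: DF=(1 − 320/19411·(0.973100))/(1+320/19411) = 121/125 ≈ 0.968000
step 3 [3y] bond c/1=1/50: DF=(497383/500000 − 1/50·(0.973100+0.968000))/(1+1/50) = 2343/2500 ≈ 0.937200
step 4 [4y] zero: DF = P = 929/1000 ≈ 0.929000
step 5 [5y] zero: DF = P = 8817/10000 ≈ 0.881700
step 6 [6y] bond c/1=1/20: DF=(227847/200000 − 1/20·(0.973100+0.968000+0.937200+0.929000+0.881700))/(1+1/20) = 8617/10000 ≈ 0.861700
step 7 [7y] swap r/1=1563/63944: DF=(1 − 1563/63944·(0.973100+0.968000+0.937200+0.929000+0.881700+0.861700))/(1+1563/63944) = 8437/10000 ≈ 0.843700
step 8 [8y] bond c/1=7/200: DF=(1048699/1000000 − 7/200·(0.973100+0.968000+0.937200+0.929000+0.881700+0.861700+0.843700))/(1+7/200) = 797/1000 ≈ 0.797000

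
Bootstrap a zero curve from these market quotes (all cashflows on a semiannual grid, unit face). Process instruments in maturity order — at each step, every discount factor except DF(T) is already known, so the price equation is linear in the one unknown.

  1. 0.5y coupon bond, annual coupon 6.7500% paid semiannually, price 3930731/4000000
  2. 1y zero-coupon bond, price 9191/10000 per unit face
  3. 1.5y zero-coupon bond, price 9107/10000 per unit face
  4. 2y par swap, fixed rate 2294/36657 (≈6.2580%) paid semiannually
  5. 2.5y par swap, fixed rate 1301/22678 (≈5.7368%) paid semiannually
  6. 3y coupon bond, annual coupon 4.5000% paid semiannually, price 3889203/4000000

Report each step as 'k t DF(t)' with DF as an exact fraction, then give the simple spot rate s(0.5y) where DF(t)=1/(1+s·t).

1 1/2 4753/5000
2 1 9191/10000
3 3/2 9107/10000
4 2 8853/10000
5 5/2 8699/10000
6 3 8511/10000
s(0.5y) = (1/(4753/5000) − 1)/(1/2) = 494/4753 ≈ 10.3934%

step 1 [0.5y] bond c/2=27/800: DF=(3930731/4000000 − 27/800·(0))/(1+27/800) = 4753/5000 ≈ 0.950600
step 2 [1y] zero: DF = P = 9191/10000 ≈ 0.919100
step 3 [1.5y] zero: DF = P = 9107/10000 ≈ 0.910700
step 4 [2y] swap r/2=1147/36657: DF=(1 − 1147/36657·(0.950600+0.919100+0.910700))/(1+1147/36657) = 8853/10000 ≈ 0.885300
step 5 [2.5y] swap r/2=1301/45356: DF=(1 − 1301/45356·(0.950600+0.919100+0.910700+0.885300))/(1+1301/45356) = 8699/10000 ≈ 0.869900
step 6 [3y] bond c/2=9/400: DF=(3889203/4000000 − 9/400·(0.950600+0.919100+0.910700+0.885300+0.869900))/(1+9/400) = 8511/10000 ≈ 0.851100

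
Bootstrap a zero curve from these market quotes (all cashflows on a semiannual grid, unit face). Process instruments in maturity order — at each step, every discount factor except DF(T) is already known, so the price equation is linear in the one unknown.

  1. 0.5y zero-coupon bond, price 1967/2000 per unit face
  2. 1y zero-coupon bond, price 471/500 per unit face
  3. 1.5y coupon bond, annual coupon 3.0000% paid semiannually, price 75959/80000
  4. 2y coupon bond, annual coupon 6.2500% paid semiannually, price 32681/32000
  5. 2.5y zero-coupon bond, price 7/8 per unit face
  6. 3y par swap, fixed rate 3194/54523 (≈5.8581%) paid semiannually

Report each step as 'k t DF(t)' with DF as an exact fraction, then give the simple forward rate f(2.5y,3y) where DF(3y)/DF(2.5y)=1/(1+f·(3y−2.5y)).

step 1 [0.5y] zero: DF = P = 1967/2000 ≈ 0.983500
step 2 [1y] zero: DF = P = 471/500 ≈ 0.942000
step 3 [1.5y] bond c/2=3/200: DF=(75959/80000 − 3/200·(0.983500+0.942000))/(1+3/200) = 907/1000 ≈ 0.907000
step 4 [2y] bond c/2=1/32: DF=(32681/32000 − 1/32·(0.983500+0.942000+0.907000))/(1+1/32) = 1809/2000 ≈ 0.904500
step 5 [2.5y] zero: DF = P = 7/8 ≈ 0.875000
step 6 [3y] swap r/2=1597/54523: DF=(1 − 1597/54523·(0.983500+0.942000+0.907000+0.904500+0.875000))/(1+1597/54523) = 8403/10000 ≈ 0.840300

1 1/2 1967/2000
2 1 471/500
3 3/2 907/1000
4 2 1809/2000
5 5/2 7/8
6 3 8403/10000
f(2.5y,3y) = ((7/8)/(8403/10000) − 1)/(1/2) = 694/8403 ≈ 8.2590%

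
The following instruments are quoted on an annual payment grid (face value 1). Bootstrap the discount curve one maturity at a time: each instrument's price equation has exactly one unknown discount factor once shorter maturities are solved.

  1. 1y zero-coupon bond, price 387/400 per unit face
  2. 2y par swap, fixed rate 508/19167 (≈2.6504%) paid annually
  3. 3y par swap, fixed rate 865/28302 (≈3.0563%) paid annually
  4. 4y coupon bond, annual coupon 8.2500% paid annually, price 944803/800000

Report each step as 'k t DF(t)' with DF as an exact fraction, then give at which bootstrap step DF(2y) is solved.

step 1 [1y] zero: DF = P = 387/400 ≈ 0.967500
step 2 [2y] swap r/1=508/19167: DF=(1 − 508/19167·(0.967500))/(1+508/19167) = 2373/2500 ≈ 0.949200
step 3 [3y] swap r/1=865/28302: DF=(1 − 865/28302·(0.967500+0.949200))/(1+865/28302) = 1827/2000 ≈ 0.913500
step 4 [4y] bond c/1=33/400: DF=(944803/800000 − 33/400·(0.967500+0.949200+0.913500))/(1+33/400) = 8753/10000 ≈ 0.875300

1 1 387/400
2 2 2373/2500
3 3 1827/2000
4 4 8753/10000
DF(2y) is solved at step 2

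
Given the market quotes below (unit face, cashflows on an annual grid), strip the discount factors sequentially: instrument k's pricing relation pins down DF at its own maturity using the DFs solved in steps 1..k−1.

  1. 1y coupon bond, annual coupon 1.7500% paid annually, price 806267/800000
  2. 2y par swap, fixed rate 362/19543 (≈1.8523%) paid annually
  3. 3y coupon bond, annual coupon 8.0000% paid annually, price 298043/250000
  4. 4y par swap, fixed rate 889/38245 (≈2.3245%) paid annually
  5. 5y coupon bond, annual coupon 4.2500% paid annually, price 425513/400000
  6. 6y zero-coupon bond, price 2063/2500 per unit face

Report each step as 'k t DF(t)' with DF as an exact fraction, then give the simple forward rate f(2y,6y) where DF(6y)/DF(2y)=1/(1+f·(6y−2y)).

step 1 [1y] bond c/1=7/400: DF=(806267/800000 − 7/400·(0))/(1+7/400) = 1981/2000 ≈ 0.990500
step 2 [2y] swap r/1=362/19543: DF=(1 − 362/19543·(0.990500))/(1+362/19543) = 4819/5000 ≈ 0.963800
step 3 [3y] bond c/1=2/25: DF=(298043/250000 − 2/25·(0.990500+0.963800))/(1+2/25) = 9591/10000 ≈ 0.959100
step 4 [4y] swap r/1=889/38245: DF=(1 − 889/38245·(0.990500+0.963800+0.959100))/(1+889/38245) = 9111/10000 ≈ 0.911100
step 5 [5y] bond c/1=17/400: DF=(425513/400000 − 17/400·(0.990500+0.963800+0.959100+0.911100))/(1+17/400) = 1729/2000 ≈ 0.864500
step 6 [6y] zero: DF = P = 2063/2500 ≈ 0.825200

1 1 1981/2000
2 2 4819/5000
3 3 9591/10000
4 4 9111/10000
5 5 1729/2000
6 6 2063/2500
f(2y,6y) = ((4819/5000)/(2063/2500) − 1)/(4) = 693/16504 ≈ 4.1990%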